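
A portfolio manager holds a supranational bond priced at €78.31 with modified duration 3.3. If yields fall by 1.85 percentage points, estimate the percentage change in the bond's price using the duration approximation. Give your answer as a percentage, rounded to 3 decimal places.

+6.105%

Duration approximation: ΔP/P ≈ -D_mod · Δy = -3.3 × (-0.0185) = +0.061050.
As a percentage: +6.1050%.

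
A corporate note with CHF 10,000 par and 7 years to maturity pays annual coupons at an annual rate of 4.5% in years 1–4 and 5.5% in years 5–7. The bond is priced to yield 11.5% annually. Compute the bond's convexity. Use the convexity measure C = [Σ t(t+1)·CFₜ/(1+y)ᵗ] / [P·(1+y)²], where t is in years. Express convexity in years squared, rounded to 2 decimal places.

36.09

With y = 0.115:
  t   CF        PV=CF/(1+0.115)^t    t·PV        t(t+1)·PV
  1       450.00       403.5874       403.5874         807.1749
  2       450.00       361.9618       723.9237       2,171.7710
  3       450.00       324.6294       973.8883       3,895.5534
  4       450.00       291.1475     1,164.5899       5,822.9497
  5       550.00       319.1452     1,595.7261       9,574.3568
  6       550.00       286.2289     1,717.3734      12,021.6139
  7    10,550.00     4,924.1173    34,468.8209     275,750.5675
  Σ                  6,910.8176    41,047.9099     310,043.9872
P = 6,910.8176.
Convexity = Σ t(t+1)·PV / [P·(1+y)²] = 310,043.9872 / (6,910.8176 × 1.243225) = 36.08645.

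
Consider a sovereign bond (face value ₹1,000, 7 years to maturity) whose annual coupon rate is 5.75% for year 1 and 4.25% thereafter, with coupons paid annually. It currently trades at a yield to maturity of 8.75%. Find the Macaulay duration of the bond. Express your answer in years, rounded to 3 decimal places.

5.979 years

Periodic yield y = 0.0875. Discount each cash flow and weight by its year:
  t   CF        PV=CF/(1+0.0875)^t    t·PV
  1        57.50        52.8736        52.8736
  2        42.50        35.9361        71.8721
  3        42.50        33.0446        99.1339
  4        42.50        30.3859       121.5435
  5        42.50        27.9410       139.7052
  6        42.50        25.6929       154.1575
  7     1,042.50       579.5237     4,056.6659
  Σ                    785.3978     4,695.9518
Price P = Σ PV = 785.3978.
Macaulay duration = Σ(t·PV) / P = 4,695.9518 / 785.3978 = 5.97907 years.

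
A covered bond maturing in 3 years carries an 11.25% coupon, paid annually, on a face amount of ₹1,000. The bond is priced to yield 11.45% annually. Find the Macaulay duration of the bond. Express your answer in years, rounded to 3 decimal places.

Periodic yield y = 0.1145. Discount each cash flow and weight by its year:
  t   CF        PV=CF/(1+0.1145)^t    t·PV
  1       112.50       100.9421       100.9421
  2       112.50        90.5717       181.1433
  3     1,112.50       803.6368     2,410.9103
  Σ                    995.1506     2,692.9958
Price P = Σ PV = 995.1506.
Macaulay duration = Σ(t·PV) / P = 2,692.9958 / 995.1506 = 2.70612 years.

2.706 years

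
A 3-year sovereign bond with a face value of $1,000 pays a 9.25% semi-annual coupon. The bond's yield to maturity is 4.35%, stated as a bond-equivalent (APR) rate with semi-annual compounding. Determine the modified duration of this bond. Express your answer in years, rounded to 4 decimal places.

2.6519 years

Periodic yield y = 0.02175. First find Macaulay duration:
  t   CF        PV=CF/(1+0.02175)^t    t·PV
  1        46.25        45.2655        45.2655
  2        46.25        44.3019        88.6038
  3        46.25        43.3589       130.0766
  4        46.25        42.4359       169.7435
  5        46.25        41.5325       207.6627
  6     1,046.25       919.5336     5,517.2015
  Σ                  1,136.4282     6,158.5535
P = 1,136.4282; Macaulay duration = 6,158.5535 / 1,136.4282 = 5.41922 half-year periods = 2.70961 years.
Modified duration = D_Mac / (1 + y) = 2.70961 / 1.02175 = 2.65193 years.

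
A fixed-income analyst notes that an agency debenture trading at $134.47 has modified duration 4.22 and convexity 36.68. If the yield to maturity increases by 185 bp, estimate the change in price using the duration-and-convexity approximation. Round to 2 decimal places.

Duration effect: -D_mod·Δy = -4.22 × (+0.0185) = -0.078070
Convexity effect: ½·C·(Δy)² = 0.5 × 36.68 × (0.0185)² = +0.006276865
ΔP/P ≈ -0.078070 + 0.006276865 = -0.071793135
ΔP ≈ 134.47 × (-0.071793135) = -9.65402286345.

-$9.65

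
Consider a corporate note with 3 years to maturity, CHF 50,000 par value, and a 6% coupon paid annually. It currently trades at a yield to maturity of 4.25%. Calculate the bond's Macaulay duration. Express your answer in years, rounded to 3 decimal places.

2.838 years

Periodic yield y = 0.0425. Discount each cash flow and weight by its year:
  t   CF        PV=CF/(1+0.0425)^t    t·PV
  1     3,000.00     2,877.6978     2,877.6978
  2     3,000.00     2,760.3816     5,520.7632
  3    53,000.00    46,778.6494   140,335.9482
  Σ                 52,416.7289   148,734.4093
Price P = Σ PV = 52,416.7289.
Macaulay duration = Σ(t·PV) / P = 148,734.4093 / 52,416.7289 = 2.83754 years.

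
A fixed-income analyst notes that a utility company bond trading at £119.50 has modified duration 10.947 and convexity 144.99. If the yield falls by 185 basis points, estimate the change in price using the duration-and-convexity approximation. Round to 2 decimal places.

+£27.17

Duration effect: -D_mod·Δy = -10.947 × (-0.0185) = +0.2025195
Convexity effect: ½·C·(Δy)² = 0.5 × 144.99 × (-0.0185)² = +0.02481141375
ΔP/P ≈ +0.2025195 + 0.02481141375 = +0.22733091375
ΔP ≈ 119.50 × (+0.22733091375) = +27.166044193125.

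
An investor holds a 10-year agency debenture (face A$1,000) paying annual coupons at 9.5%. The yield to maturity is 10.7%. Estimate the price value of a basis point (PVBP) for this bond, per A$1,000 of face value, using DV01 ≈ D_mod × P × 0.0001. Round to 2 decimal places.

Periodic yield y = 0.107.
  t   CF        PV=CF/(1+0.107)^t    t·PV
  1        95.00        85.8175        85.8175
  2        95.00        77.5226       155.0452
  3        95.00        70.0295       210.0884
  4        95.00        63.2606       253.0423
  5        95.00        57.1460       285.7298
  6        95.00        51.6224       309.7342
  7        95.00        46.6327       326.4287
  8        95.00        42.1253       337.0021
  9        95.00        38.0535       342.4818
  10    1,095.00       396.2214     3,962.2138
  Σ                    928.4313     6,267.5838
P = 928.4313; D_Mac = 6.75072 yrs; D_mod = 6.09822 yrs.
DV01 ≈ 6.09822 × 928.4313 × 0.0001 = 0.566177.

A$0.57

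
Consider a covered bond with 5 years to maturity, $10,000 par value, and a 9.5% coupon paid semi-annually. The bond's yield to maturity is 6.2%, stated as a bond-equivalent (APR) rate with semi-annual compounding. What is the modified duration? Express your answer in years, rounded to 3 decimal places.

Periodic yield y = 0.031. First find Macaulay duration:
  t   CF        PV=CF/(1+0.031)^t    t·PV
  1       475.00       460.7177       460.7177
  2       475.00       446.8649       893.7299
  3       475.00       433.4286     1,300.2859
  4       475.00       420.3964     1,681.5854
  5       475.00       407.7559     2,038.7796
  6       475.00       395.4956     2,372.9734
  7       475.00       383.6038     2,685.2269
  8       475.00       372.0697     2,976.5575
  9       475.00       360.8823     3,247.9410
  10   10,475.00     7,719.1126    77,191.1265
  Σ                 11,400.3277    94,848.9239
P = 11,400.3277; Macaulay duration = 94,848.9239 / 11,400.3277 = 8.31984 half-year periods = 4.15992 years.
Modified duration = D_Mac / (1 + y) = 4.15992 / 1.031 = 4.03484 years.

4.035 years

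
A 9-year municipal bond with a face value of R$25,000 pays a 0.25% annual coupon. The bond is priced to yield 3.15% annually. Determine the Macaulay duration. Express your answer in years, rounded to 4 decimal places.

8.8952 years

Periodic yield y = 0.0315. Discount each cash flow and weight by its year:
  t   CF        PV=CF/(1+0.0315)^t    t·PV
  1        62.50        60.5914        60.5914
  2        62.50        58.7410       117.4821
  3        62.50        56.9472       170.8416
  4        62.50        55.2081       220.8325
  5        62.50        53.5222       267.6109
  6        62.50        51.8877       311.3263
  7        62.50        50.3032       352.1222
  8        62.50        48.7670       390.1361
  9    25,062.50    18,958.3833   170,625.4495
  Σ                 19,394.3511   172,516.3927
Price P = Σ PV = 19,394.3511.
Macaulay duration = Σ(t·PV) / P = 172,516.3927 / 19,394.3511 = 8.89519 years.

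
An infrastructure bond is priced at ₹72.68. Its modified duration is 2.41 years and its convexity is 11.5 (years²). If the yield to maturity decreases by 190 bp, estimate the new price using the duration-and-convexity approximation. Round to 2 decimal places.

Duration effect: -D_mod·Δy = -2.41 × (-0.019) = +0.045790
Convexity effect: ½·C·(Δy)² = 0.5 × 11.5 × (-0.019)² = +0.00207575
ΔP/P ≈ +0.045790 + 0.00207575 = +0.04786575
New price ≈ 72.68 × (1 + 0.04786575) = 76.15888271.

₹76.16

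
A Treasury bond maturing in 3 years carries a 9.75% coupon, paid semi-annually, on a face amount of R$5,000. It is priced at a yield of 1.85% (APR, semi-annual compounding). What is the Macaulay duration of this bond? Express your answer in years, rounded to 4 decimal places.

Periodic yield y = 0.00925. Discount each cash flow and weight by its period:
  t   CF        PV=CF/(1+0.00925)^t    t·PV
  1       243.75       241.5160       241.5160
  2       243.75       239.3024       478.6049
  3       243.75       237.1092       711.3275
  4       243.75       234.9360       939.7440
  5       243.75       232.7828     1,163.9139
  6     5,243.75     4,961.9162    29,771.4975
  Σ                  6,147.5626    33,306.6037
Price P = Σ PV = 6,147.5626.
Macaulay duration = Σ(t·PV) / P = 33,306.6037 / 6,147.5626 = 5.41786 half-year periods.
In years: 5.41786 / 2 = 2.70893 years.

2.7089 years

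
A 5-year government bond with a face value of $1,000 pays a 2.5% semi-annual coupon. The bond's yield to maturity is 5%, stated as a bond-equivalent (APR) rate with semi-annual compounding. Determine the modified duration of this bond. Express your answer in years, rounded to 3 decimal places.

4.596 years

Periodic yield y = 0.025. First find Macaulay duration:
  t   CF        PV=CF/(1+0.025)^t    t·PV
  1        12.50        12.1951        12.1951
  2        12.50        11.8977        23.7954
  3        12.50        11.6075        34.8225
  4        12.50        11.3244        45.2975
  5        12.50        11.0482        55.2409
  6        12.50        10.7787        64.6723
  7        12.50        10.5158        73.6107
  8        12.50        10.2593        82.0747
  9        12.50        10.0091        90.0819
  10    1,012.50       790.9634     7,909.6338
  Σ                    890.5992     8,391.4248
P = 890.5992; Macaulay duration = 8,391.4248 / 890.5992 = 9.42222 half-year periods = 4.71111 years.
Modified duration = D_Mac / (1 + y) = 4.71111 / 1.025 = 4.59621 years.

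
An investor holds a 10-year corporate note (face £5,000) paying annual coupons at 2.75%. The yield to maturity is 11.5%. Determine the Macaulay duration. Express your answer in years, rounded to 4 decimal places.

8.2770 years

Periodic yield y = 0.115. Discount each cash flow and weight by its year:
  t   CF        PV=CF/(1+0.115)^t    t·PV
  1       137.50       123.3184       123.3184
  2       137.50       110.5994       221.1989
  3       137.50        99.1923       297.5770
  4       137.50        88.9617       355.8469
  5       137.50        79.7863       398.9315
  6       137.50        71.5572       429.3434
  7       137.50        64.1769       449.2382
  8       137.50        57.5577       460.4619
  9       137.50        51.6213       464.5917
  10    5,137.50     1,729.8289    17,298.2895
  Σ                  2,476.6003    20,498.7974
Price P = Σ PV = 2,476.6003.
Macaulay duration = Σ(t·PV) / P = 20,498.7974 / 2,476.6003 = 8.27699 years.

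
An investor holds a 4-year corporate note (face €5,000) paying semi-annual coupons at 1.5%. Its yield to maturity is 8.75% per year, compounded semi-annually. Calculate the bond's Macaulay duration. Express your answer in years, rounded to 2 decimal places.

Periodic yield y = 0.04375. Discount each cash flow and weight by its period:
  t   CF        PV=CF/(1+0.04375)^t    t·PV
  1        37.50        35.9281        35.9281
  2        37.50        34.4222        68.8443
  3        37.50        32.9793        98.9380
  4        37.50        31.5970       126.3878
  5        37.50        30.2725       151.3627
  6        37.50        29.0036       174.0218
  7        37.50        27.7879       194.5154
  8     5,037.50     3,576.3758    28,611.0066
  Σ                  3,798.3665    29,461.0048
Price P = Σ PV = 3,798.3665.
Macaulay duration = Σ(t·PV) / P = 29,461.0048 / 3,798.3665 = 7.75623 half-year periods.
In years: 7.75623 / 2 = 3.87812 years.

3.88 years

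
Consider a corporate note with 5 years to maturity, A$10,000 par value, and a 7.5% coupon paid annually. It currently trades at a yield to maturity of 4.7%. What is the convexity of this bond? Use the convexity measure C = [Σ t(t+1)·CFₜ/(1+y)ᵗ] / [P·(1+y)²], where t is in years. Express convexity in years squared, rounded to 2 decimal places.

22.94

With y = 0.047:
  t   CF        PV=CF/(1+0.047)^t    t·PV        t(t+1)·PV
  1       750.00       716.3324       716.3324       1,432.6648
  2       750.00       684.1761     1,368.3522       4,105.0566
  3       750.00       653.4633     1,960.3900       7,841.5599
  4       750.00       624.1293     2,496.5170      12,482.5850
  5    10,750.00     8,544.2718    42,721.3591     256,328.1544
  Σ                 11,222.3729    49,262.9506     282,190.0207
P = 11,222.3729.
Convexity = Σ t(t+1)·PV / [P·(1+y)²] = 282,190.0207 / (11,222.3729 × 1.096209) = 22.93842.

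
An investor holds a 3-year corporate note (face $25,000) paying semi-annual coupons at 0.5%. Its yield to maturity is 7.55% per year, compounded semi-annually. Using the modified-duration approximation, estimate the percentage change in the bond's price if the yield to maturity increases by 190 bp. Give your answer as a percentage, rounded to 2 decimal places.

-5.45%

Periodic yield y = 0.03775. Modified duration first:
  t   CF        PV=CF/(1+0.03775)^t    t·PV
  1        62.50        60.2265        60.2265
  2        62.50        58.0356       116.0712
  3        62.50        55.9245       167.7734
  4        62.50        53.8901       215.5604
  5        62.50        51.9298       259.6488
  6    25,062.50    20,066.3294   120,397.9765
  Σ                 20,346.3358   121,217.2568
P = 20,346.3358; D_Mac = 5.95769 half-year periods = 2.97885 yrs; D_mod = 2.97885/(1+0.03775) = 2.87049 yrs.
ΔP/P ≈ -D_mod · Δy = -2.87049 × (+0.019) = -0.054539 = -5.4539%.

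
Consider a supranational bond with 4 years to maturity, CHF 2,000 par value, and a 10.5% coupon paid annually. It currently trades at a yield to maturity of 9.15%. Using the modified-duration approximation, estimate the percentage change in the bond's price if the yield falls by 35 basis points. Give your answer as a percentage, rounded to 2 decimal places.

Periodic yield y = 0.0915. Modified duration first:
  t   CF        PV=CF/(1+0.0915)^t    t·PV
  1       210.00       192.3958       192.3958
  2       210.00       176.2673       352.5347
  3       210.00       161.4909       484.4727
  4     2,210.00     1,557.0312     6,228.1248
  Σ                  2,087.1852     7,257.5279
P = 2,087.1852; D_Mac = 3.47718 yrs; D_mod = 3.47718/(1+0.0915) = 3.18569 yrs.
ΔP/P ≈ -D_mod · Δy = -3.18569 × (-0.0035) = +0.011150 = +1.1150%.

+1.11%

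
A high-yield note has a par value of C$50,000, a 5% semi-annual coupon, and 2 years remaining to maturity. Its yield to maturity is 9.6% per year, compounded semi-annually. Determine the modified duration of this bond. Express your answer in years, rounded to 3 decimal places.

1.836 years

Periodic yield y = 0.048. First find Macaulay duration:
  t   CF        PV=CF/(1+0.048)^t    t·PV
  1     1,250.00     1,192.7481     1,192.7481
  2     1,250.00     1,138.1184     2,276.2368
  3     1,250.00     1,085.9908     3,257.9725
  4    51,250.00    42,486.2831   169,945.1326
  Σ                 45,903.1405   176,672.0900
P = 45,903.1405; Macaulay duration = 176,672.0900 / 45,903.1405 = 3.84880 half-year periods = 1.92440 years.
Modified duration = D_Mac / (1 + y) = 1.92440 / 1.048 = 1.83626 years.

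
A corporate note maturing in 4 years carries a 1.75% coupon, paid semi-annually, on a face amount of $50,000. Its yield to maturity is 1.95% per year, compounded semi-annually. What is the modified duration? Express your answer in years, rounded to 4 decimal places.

3.8426 years

Periodic yield y = 0.00975. First find Macaulay duration:
  t   CF        PV=CF/(1+0.00975)^t    t·PV
  1       437.50       433.2756       433.2756
  2       437.50       429.0919       858.1838
  3       437.50       424.9487     1,274.8460
  4       437.50       420.8454     1,683.3817
  5       437.50       416.7818     2,083.9090
  6       437.50       412.7574     2,476.5445
  7       437.50       408.7719     2,861.4032
  8    50,437.50    46,670.5219   373,364.1751
  Σ                 49,616.9946   385,035.7189
P = 49,616.9946; Macaulay duration = 385,035.7189 / 49,616.9946 = 7.76016 half-year periods = 3.88008 years.
Modified duration = D_Mac / (1 + y) = 3.88008 / 1.00975 = 3.84261 years.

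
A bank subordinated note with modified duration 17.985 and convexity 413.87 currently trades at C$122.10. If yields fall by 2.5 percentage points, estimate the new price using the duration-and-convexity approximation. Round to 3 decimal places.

Duration effect: -D_mod·Δy = -17.985 × (-0.025) = +0.449625
Convexity effect: ½·C·(Δy)² = 0.5 × 413.87 × (-0.025)² = +0.129334375
ΔP/P ≈ +0.449625 + 0.129334375 = +0.578959375
New price ≈ 122.10 × (1 + 0.578959375) = 192.7909396875.

C$192.791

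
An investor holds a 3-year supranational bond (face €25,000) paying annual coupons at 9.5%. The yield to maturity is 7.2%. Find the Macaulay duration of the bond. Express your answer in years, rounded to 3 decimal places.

Periodic yield y = 0.072. Discount each cash flow and weight by its year:
  t   CF        PV=CF/(1+0.072)^t    t·PV
  1     2,375.00     2,215.4851     2,215.4851
  2     2,375.00     2,066.6838     4,133.3677
  3    27,375.00    22,221.3158    66,663.9475
  Σ                 26,503.4847    73,012.8002
Price P = Σ PV = 26,503.4847.
Macaulay duration = Σ(t·PV) / P = 73,012.8002 / 26,503.4847 = 2.75484 years.

2.755 years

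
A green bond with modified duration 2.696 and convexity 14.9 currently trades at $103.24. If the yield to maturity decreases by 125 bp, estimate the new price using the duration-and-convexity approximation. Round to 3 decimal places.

$106.839

Duration effect: -D_mod·Δy = -2.696 × (-0.0125) = +0.033700
Convexity effect: ½·C·(Δy)² = 0.5 × 14.9 × (-0.0125)² = +0.0011640625
ΔP/P ≈ +0.033700 + 0.0011640625 = +0.0348640625
New price ≈ 103.24 × (1 + 0.0348640625) = 106.8393658125.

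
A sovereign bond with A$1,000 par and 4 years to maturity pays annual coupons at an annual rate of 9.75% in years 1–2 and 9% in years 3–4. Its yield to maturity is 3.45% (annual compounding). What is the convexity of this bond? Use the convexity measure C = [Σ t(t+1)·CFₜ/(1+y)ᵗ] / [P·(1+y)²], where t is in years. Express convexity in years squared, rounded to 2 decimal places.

With y = 0.0345:
  t   CF        PV=CF/(1+0.0345)^t    t·PV        t(t+1)·PV
  1        97.50        94.2484        94.2484         188.4969
  2        97.50        91.1053       182.2106         546.6318
  3        90.00        81.2926       243.8778         975.5112
  4     1,090.00       951.7097     3,806.8390      19,034.1950
  Σ                  1,218.3561     4,327.1758      20,744.8348
P = 1,218.3561.
Convexity = Σ t(t+1)·PV / [P·(1+y)²] = 20,744.8348 / (1,218.3561 × 1.070190) = 15.91017.

15.91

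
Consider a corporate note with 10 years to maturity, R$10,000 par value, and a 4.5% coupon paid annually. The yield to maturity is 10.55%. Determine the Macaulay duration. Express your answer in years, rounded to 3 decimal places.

Periodic yield y = 0.1055. Discount each cash flow and weight by its year:
  t   CF        PV=CF/(1+0.1055)^t    t·PV
  1       450.00       407.0556       407.0556
  2       450.00       368.2095       736.4191
  3       450.00       333.0706       999.2117
  4       450.00       301.2850     1,205.1400
  5       450.00       272.5328     1,362.6640
  6       450.00       246.5245     1,479.1468
  7       450.00       222.9982     1,560.9871
  8       450.00       201.7170     1,613.7361
  9       450.00       182.4668     1,642.2010
  10   10,450.00     3,832.9118    38,329.1176
  Σ                  6,368.7717    49,335.6791
Price P = Σ PV = 6,368.7717.
Macaulay duration = Σ(t·PV) / P = 49,335.6791 / 6,368.7717 = 7.74650 years.

7.746 years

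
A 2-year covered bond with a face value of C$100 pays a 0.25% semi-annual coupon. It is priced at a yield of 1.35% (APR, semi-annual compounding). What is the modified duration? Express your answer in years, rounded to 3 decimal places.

Periodic yield y = 0.00675. First find Macaulay duration:
  t   CF        PV=CF/(1+0.00675)^t    t·PV
  1        0.125         0.1242         0.1242
  2        0.125         0.1233         0.2467
  3        0.125         0.1225         0.3675
  4      100.125        97.4666       389.8665
  Σ                     97.8366       390.6049
P = 97.8366; Macaulay duration = 390.6049 / 97.8366 = 3.99242 half-year periods = 1.99621 years.
Modified duration = D_Mac / (1 + y) = 1.99621 / 1.00675 = 1.98283 years.

1.983 years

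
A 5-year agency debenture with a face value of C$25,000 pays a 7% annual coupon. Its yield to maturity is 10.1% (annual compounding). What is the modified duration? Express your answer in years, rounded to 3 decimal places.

3.944 years

Periodic yield y = 0.101. First find Macaulay duration:
  t   CF        PV=CF/(1+0.101)^t    t·PV
  1     1,750.00     1,589.4641     1,589.4641
  2     1,750.00     1,443.6550     2,887.3099
  3     1,750.00     1,311.2216     3,933.6648
  4     1,750.00     1,190.9370     4,763.7478
  5    26,750.00    16,534.3525    82,671.7624
  Σ                 22,069.6301    95,845.9490
P = 22,069.6301; Macaulay duration = 95,845.9490 / 22,069.6301 = 4.34289 years.
Modified duration = D_Mac / (1 + y) = 4.34289 / 1.101 = 3.94449 years.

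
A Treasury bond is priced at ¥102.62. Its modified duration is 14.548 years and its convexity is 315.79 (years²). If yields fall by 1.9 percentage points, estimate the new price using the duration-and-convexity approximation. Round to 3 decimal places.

¥136.835

Duration effect: -D_mod·Δy = -14.548 × (-0.019) = +0.276412
Convexity effect: ½·C·(Δy)² = 0.5 × 315.79 × (-0.019)² = +0.057000095
ΔP/P ≈ +0.276412 + 0.057000095 = +0.333412095
New price ≈ 102.62 × (1 + 0.333412095) = 136.8347491889.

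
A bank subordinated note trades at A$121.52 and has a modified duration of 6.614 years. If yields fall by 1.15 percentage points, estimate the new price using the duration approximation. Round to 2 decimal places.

Duration approximation: ΔP/P ≈ -D_mod · Δy = -6.614 × (-0.0115) = +0.076061.
New price ≈ 121.52 × (1 + 0.076061) = 130.76293272.

A$130.76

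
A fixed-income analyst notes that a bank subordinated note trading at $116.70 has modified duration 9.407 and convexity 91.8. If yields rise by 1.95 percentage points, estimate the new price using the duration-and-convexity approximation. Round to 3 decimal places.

Duration effect: -D_mod·Δy = -9.407 × (+0.0195) = -0.1834365
Convexity effect: ½·C·(Δy)² = 0.5 × 91.8 × (0.0195)² = +0.017453475
ΔP/P ≈ -0.1834365 + 0.017453475 = -0.165983025
New price ≈ 116.70 × (1 - 0.165983025) = 97.3297809825.

$97.330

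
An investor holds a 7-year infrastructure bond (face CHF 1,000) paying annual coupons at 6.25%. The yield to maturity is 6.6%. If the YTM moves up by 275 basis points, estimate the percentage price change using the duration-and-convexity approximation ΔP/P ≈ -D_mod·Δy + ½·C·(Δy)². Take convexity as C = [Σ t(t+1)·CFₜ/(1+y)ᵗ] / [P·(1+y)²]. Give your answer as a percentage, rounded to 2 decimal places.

With y = 0.066:
  t   CF        PV=CF/(1+0.066)^t    t·PV        t(t+1)·PV
  1        62.50        58.6304        58.6304         117.2608
  2        62.50        55.0004       110.0007         330.0022
  3        62.50        51.5951       154.7853         619.1411
  4        62.50        48.4007       193.6026         968.0130
  5        62.50        45.4040       227.0199       1,362.1196
  6        62.50        42.5929       255.5572       1,788.9001
  7     1,062.50       679.2482     4,754.7375      38,037.9000
  Σ                    980.8716     5,754.3336      43,223.3369
P = 980.8716; D_Mac = 5.86655 yrs; D_mod = 5.50333 yrs; C = 38.77857.
Duration effect: -5.50333 × (+0.0275) = -0.151342
Convexity effect: 0.5 × 38.77857 × (0.0275)² = +0.0146631
ΔP/P ≈ -0.151342 + 0.0146631 = -0.136678 = -13.6678%.

-13.67%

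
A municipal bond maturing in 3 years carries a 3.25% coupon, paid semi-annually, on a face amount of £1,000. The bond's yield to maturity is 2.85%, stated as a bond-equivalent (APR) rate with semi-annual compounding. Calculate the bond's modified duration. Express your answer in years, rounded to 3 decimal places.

2.843 years

Periodic yield y = 0.01425. First find Macaulay duration:
  t   CF        PV=CF/(1+0.01425)^t    t·PV
  1        16.25        16.0217        16.0217
  2        16.25        15.7966        31.5932
  3        16.25        15.5747        46.7240
  4        16.25        15.3558        61.4233
  5        16.25        15.1401        75.7004
  6     1,016.25       933.5347     5,601.2081
  Σ                  1,011.4235     5,832.6707
P = 1,011.4235; Macaulay duration = 5,832.6707 / 1,011.4235 = 5.76679 half-year periods = 2.88340 years.
Modified duration = D_Mac / (1 + y) = 2.88340 / 1.01425 = 2.84289 years.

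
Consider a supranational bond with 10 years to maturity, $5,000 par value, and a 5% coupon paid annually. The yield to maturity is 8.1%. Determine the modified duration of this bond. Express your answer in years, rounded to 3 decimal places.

Periodic yield y = 0.081. First find Macaulay duration:
  t   CF        PV=CF/(1+0.081)^t    t·PV
  1       250.00       231.2673       231.2673
  2       250.00       213.9383       427.8767
  3       250.00       197.9078       593.7234
  4       250.00       183.0785       732.3138
  5       250.00       169.3603       846.8014
  6       250.00       156.6700       940.0200
  7       250.00       144.9306     1,014.5143
  8       250.00       134.0709     1,072.5670
  9       250.00       124.0249     1,116.2238
  10    5,250.00     2,409.3637    24,093.6371
  Σ                  3,964.6123    31,068.9448
P = 3,964.6123; Macaulay duration = 31,068.9448 / 3,964.6123 = 7.83657 years.
Modified duration = D_Mac / (1 + y) = 7.83657 / 1.081 = 7.24937 years.

7.249 years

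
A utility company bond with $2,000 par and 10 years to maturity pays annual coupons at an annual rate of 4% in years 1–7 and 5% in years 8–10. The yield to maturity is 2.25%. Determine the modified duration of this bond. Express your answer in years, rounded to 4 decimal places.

Periodic yield y = 0.0225. First find Macaulay duration:
  t   CF        PV=CF/(1+0.0225)^t    t·PV
  1        80.00        78.2396        78.2396
  2        80.00        76.5180       153.0359
  3        80.00        74.8342       224.5026
  4        80.00        73.1875       292.7499
  5        80.00        71.5770       357.8849
  6        80.00        70.0019       420.0117
  7        80.00        68.4616       479.2309
  8       100.00        83.6938       669.5507
  9       100.00        81.8522       736.6694
  10    2,100.00     1,681.0713    16,810.7128
  Σ                  2,359.4370    20,222.5883
P = 2,359.4370; Macaulay duration = 20,222.5883 / 2,359.4370 = 8.57094 years.
Modified duration = D_Mac / (1 + y) = 8.57094 / 1.0225 = 8.38234 years.

8.3823 years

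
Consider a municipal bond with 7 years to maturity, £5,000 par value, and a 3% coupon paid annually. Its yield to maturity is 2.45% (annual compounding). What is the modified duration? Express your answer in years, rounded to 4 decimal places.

6.2752 years

Periodic yield y = 0.0245. First find Macaulay duration:
  t   CF        PV=CF/(1+0.0245)^t    t·PV
  1       150.00       146.4129       146.4129
  2       150.00       142.9116       285.8231
  3       150.00       139.4939       418.4818
  4       150.00       136.1581       544.6323
  5       150.00       132.9020       664.5099
  6       150.00       129.7237       778.3425
  7     5,150.00     4,347.3388    30,431.3718
  Σ                  5,174.9410    33,269.5743
P = 5,174.9410; Macaulay duration = 33,269.5743 / 5,174.9410 = 6.42898 years.
Modified duration = D_Mac / (1 + y) = 6.42898 / 1.0245 = 6.27523 years.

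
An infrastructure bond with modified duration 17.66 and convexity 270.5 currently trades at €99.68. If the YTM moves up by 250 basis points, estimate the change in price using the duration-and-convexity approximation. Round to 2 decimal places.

Duration effect: -D_mod·Δy = -17.66 × (+0.025) = -0.441500
Convexity effect: ½·C·(Δy)² = 0.5 × 270.5 × (0.025)² = +0.08453125
ΔP/P ≈ -0.441500 + 0.08453125 = -0.35696875
ΔP ≈ 99.68 × (-0.35696875) = -35.582645.

-€35.58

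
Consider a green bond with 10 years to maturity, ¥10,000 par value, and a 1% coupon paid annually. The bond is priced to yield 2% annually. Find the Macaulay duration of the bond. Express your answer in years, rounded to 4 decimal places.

9.5398 years

Periodic yield y = 0.02. Discount each cash flow and weight by its year:
  t   CF        PV=CF/(1+0.02)^t    t·PV
  1       100.00        98.0392        98.0392
  2       100.00        96.1169       192.2338
  3       100.00        94.2322       282.6967
  4       100.00        92.3845       369.5382
  5       100.00        90.5731       452.8654
  6       100.00        88.7971       532.7828
  7       100.00        87.0560       609.3921
  8       100.00        85.3490       682.7923
  9       100.00        83.6755       753.0797
  10   10,100.00     8,285.5178    82,855.1783
  Σ                  9,101.7415    86,828.5985
Price P = Σ PV = 9,101.7415.
Macaulay duration = Σ(t·PV) / P = 86,828.5985 / 9,101.7415 = 9.53978 years.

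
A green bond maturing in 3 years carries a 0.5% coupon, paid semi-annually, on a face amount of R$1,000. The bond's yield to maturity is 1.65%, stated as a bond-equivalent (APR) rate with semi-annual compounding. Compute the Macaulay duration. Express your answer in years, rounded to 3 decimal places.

2.981 years

Periodic yield y = 0.00825. Discount each cash flow and weight by its period:
  t   CF        PV=CF/(1+0.00825)^t    t·PV
  1         2.50         2.4795         2.4795
  2         2.50         2.4593         4.9185
  3         2.50         2.4391         7.3174
  4         2.50         2.4192         9.6767
  5         2.50         2.3994        11.9969
  6     1,002.50       954.2782     5,725.6691
  Σ                    966.4747     5,762.0582
Price P = Σ PV = 966.4747.
Macaulay duration = Σ(t·PV) / P = 5,762.0582 / 966.4747 = 5.96193 half-year periods.
In years: 5.96193 / 2 = 2.98097 years.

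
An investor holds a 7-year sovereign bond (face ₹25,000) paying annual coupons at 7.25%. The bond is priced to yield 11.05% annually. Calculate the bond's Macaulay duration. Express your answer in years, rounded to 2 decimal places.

5.58 years

Periodic yield y = 0.1105. Discount each cash flow and weight by its year:
  t   CF        PV=CF/(1+0.1105)^t    t·PV
  1     1,812.50     1,632.1477     1,632.1477
  2     1,812.50     1,469.7413     2,939.4825
  3     1,812.50     1,323.4951     3,970.4852
  4     1,812.50     1,191.8010     4,767.2042
  5     1,812.50     1,073.2112     5,366.0561
  6     1,812.50       966.4216     5,798.5297
  7    26,812.50    12,873.8181    90,116.7269
  Σ                 20,530.6360   114,590.6323
Price P = Σ PV = 20,530.6360.
Macaulay duration = Σ(t·PV) / P = 114,590.6323 / 20,530.6360 = 5.58145 years.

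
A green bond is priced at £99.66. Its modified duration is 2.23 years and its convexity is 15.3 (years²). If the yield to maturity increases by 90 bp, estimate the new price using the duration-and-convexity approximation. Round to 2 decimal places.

£97.72

Duration effect: -D_mod·Δy = -2.23 × (+0.009) = -0.020070
Convexity effect: ½·C·(Δy)² = 0.5 × 15.3 × (0.009)² = +0.00061965
ΔP/P ≈ -0.020070 + 0.00061965 = -0.01945035
New price ≈ 99.66 × (1 - 0.01945035) = 97.721578119.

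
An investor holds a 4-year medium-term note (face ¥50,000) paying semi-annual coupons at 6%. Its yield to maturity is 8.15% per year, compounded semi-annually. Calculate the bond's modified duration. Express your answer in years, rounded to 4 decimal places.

Periodic yield y = 0.04075. First find Macaulay duration:
  t   CF        PV=CF/(1+0.04075)^t    t·PV
  1     1,500.00     1,441.2683     1,441.2683
  2     1,500.00     1,384.8362     2,769.6725
  3     1,500.00     1,330.6137     3,991.8412
  4     1,500.00     1,278.5143     5,114.0571
  5     1,500.00     1,228.4547     6,142.2737
  6     1,500.00     1,180.3553     7,082.1316
  7     1,500.00     1,134.1391     7,938.9737
  8    51,500.00    37,414.1491   299,313.1928
  Σ                 46,392.3308   333,793.4108
P = 46,392.3308; Macaulay duration = 333,793.4108 / 46,392.3308 = 7.19501 half-year periods = 3.59751 years.
Modified duration = D_Mac / (1 + y) = 3.59751 / 1.04075 = 3.45665 years.

3.4566 years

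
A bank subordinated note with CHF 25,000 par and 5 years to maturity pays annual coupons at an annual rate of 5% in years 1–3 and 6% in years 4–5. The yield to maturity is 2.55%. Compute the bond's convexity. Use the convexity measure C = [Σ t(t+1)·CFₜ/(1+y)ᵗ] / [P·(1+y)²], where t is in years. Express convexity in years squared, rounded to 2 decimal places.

With y = 0.0255:
  t   CF        PV=CF/(1+0.0255)^t    t·PV        t(t+1)·PV
  1     1,250.00     1,218.9176     1,218.9176       2,437.8352
  2     1,250.00     1,188.6081     2,377.2162       7,131.6486
  3     1,250.00     1,159.0523     3,477.1568      13,908.6271
  4     1,500.00     1,356.2776     5,425.1105      27,125.5527
  5    26,500.00    23,365.0950   116,825.4748     700,952.8488
  Σ                 28,287.9506   129,323.8759     751,556.5124
P = 28,287.9506.
Convexity = Σ t(t+1)·PV / [P·(1+y)²] = 751,556.5124 / (28,287.9506 × 1.051650) = 25.26323.

25.26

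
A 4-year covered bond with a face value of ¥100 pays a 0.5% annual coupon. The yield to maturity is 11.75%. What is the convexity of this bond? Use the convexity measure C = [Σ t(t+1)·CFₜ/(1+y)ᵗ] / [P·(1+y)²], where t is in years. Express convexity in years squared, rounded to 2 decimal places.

With y = 0.1175:
  t   CF        PV=CF/(1+0.1175)^t    t·PV        t(t+1)·PV
  1         0.50         0.4474         0.4474           0.8949
  2         0.50         0.4004         0.8008           2.4023
  3         0.50         0.3583         1.0749           4.2994
  4       100.50        64.4430       257.7721       1,288.8605
  Σ                     65.6491       260.0952       1,296.4571
P = 65.6491.
Convexity = Σ t(t+1)·PV / [P·(1+y)²] = 1,296.4571 / (65.6491 × 1.248806) = 15.81372.

15.81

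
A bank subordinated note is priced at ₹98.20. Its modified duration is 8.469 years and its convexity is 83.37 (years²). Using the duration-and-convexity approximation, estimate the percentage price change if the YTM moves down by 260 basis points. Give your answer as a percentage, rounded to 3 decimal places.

+24.837%

Duration effect: -D_mod·Δy = -8.469 × (-0.026) = +0.220194
Convexity effect: ½·C·(Δy)² = 0.5 × 83.37 × (-0.026)² = +0.02817906
ΔP/P ≈ +0.220194 + 0.02817906 = +0.24837306
= +24.837306%.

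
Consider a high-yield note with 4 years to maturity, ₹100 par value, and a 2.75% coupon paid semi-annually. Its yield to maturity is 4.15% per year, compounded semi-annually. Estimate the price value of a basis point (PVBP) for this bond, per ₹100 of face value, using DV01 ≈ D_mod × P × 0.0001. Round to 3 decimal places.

₹0.035

Periodic yield y = 0.02075.
  t   CF        PV=CF/(1+0.02075)^t    t·PV
  1        1.375         1.3470         1.3470
  2        1.375         1.3197         2.6393
  3        1.375         1.2928         3.8785
  4        1.375         1.2666         5.0662
  5        1.375         1.2408         6.2041
  6        1.375         1.2156         7.2935
  7        1.375         1.1909         8.3361
  8      101.375        86.0153       688.1225
  Σ                     94.8887       722.8873
P = 94.8887; D_Mac = 7.61827 half-year periods = 3.80913 yrs; D_mod = 3.73170 yrs.
DV01 ≈ 3.73170 × 94.8887 × 0.0001 = 0.035410.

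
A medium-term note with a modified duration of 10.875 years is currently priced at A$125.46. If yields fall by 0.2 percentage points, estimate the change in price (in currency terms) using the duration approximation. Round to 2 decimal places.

Duration approximation: ΔP/P ≈ -D_mod · Δy = -10.875 × (-0.002) = +0.021750.
ΔP ≈ 125.46 × (+0.021750) = +2.728755.

+A$2.73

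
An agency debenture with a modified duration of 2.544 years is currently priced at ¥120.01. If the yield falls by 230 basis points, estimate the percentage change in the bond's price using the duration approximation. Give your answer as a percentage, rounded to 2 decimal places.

Duration approximation: ΔP/P ≈ -D_mod · Δy = -2.544 × (-0.023) = +0.058512.
As a percentage: +5.8512%.

+5.85%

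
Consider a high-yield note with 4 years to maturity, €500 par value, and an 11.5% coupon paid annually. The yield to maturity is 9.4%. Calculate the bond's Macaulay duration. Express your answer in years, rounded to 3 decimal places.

3.442 years

Periodic yield y = 0.094. Discount each cash flow and weight by its year:
  t   CF        PV=CF/(1+0.094)^t    t·PV
  1        57.50        52.5594        52.5594
  2        57.50        48.0433        96.0867
  3        57.50        43.9153       131.7459
  4       557.50       389.2025     1,556.8099
  Σ                    533.7205     1,837.2019
Price P = Σ PV = 533.7205.
Macaulay duration = Σ(t·PV) / P = 1,837.2019 / 533.7205 = 3.44225 years.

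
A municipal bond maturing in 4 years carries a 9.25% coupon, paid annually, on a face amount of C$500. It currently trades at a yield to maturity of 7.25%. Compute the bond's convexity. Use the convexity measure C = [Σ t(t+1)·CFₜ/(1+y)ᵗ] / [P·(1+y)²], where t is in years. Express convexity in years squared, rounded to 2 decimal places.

14.72

With y = 0.0725:
  t   CF        PV=CF/(1+0.0725)^t    t·PV        t(t+1)·PV
  1        46.25        43.1235        43.1235          86.2471
  2        46.25        40.2084        80.4169         241.2506
  3        46.25        37.4904       112.4711         449.8846
  4       546.25       412.8595     1,651.4379       8,257.1893
  Σ                    533.6818     1,887.4494       9,034.5715
P = 533.6818.
Convexity = Σ t(t+1)·PV / [P·(1+y)²] = 9,034.5715 / (533.6818 × 1.150256) = 14.71738.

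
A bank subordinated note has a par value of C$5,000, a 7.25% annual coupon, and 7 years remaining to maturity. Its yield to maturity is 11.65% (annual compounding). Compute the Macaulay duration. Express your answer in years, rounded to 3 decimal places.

5.557 years

Periodic yield y = 0.1165. Discount each cash flow and weight by its year:
  t   CF        PV=CF/(1+0.1165)^t    t·PV
  1       362.50       324.6753       324.6753
  2       362.50       290.7974       581.5948
  3       362.50       260.4545       781.3634
  4       362.50       233.2776       933.1105
  5       362.50       208.9365     1,044.6826
  6       362.50       187.1353     1,122.8116
  7     5,362.50     2,479.4549    17,356.1843
  Σ                  3,984.7316    22,144.4227
Price P = Σ PV = 3,984.7316.
Macaulay duration = Σ(t·PV) / P = 22,144.4227 / 3,984.7316 = 5.55732 years.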